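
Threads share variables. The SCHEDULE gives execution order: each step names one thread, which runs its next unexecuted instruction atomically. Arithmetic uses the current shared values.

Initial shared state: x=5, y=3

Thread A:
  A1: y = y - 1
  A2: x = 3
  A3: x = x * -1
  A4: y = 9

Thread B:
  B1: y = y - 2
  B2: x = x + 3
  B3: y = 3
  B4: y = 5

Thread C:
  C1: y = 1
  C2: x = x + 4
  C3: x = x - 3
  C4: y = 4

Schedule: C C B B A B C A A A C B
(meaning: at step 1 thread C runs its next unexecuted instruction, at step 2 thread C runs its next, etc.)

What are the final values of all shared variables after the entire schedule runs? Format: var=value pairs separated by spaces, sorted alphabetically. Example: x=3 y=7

Step 1: thread C executes C1 (y = 1). Shared: x=5 y=1. PCs: A@0 B@0 C@1
Step 2: thread C executes C2 (x = x + 4). Shared: x=9 y=1. PCs: A@0 B@0 C@2
Step 3: thread B executes B1 (y = y - 2). Shared: x=9 y=-1. PCs: A@0 B@1 C@2
Step 4: thread B executes B2 (x = x + 3). Shared: x=12 y=-1. PCs: A@0 B@2 C@2
Step 5: thread A executes A1 (y = y - 1). Shared: x=12 y=-2. PCs: A@1 B@2 C@2
Step 6: thread B executes B3 (y = 3). Shared: x=12 y=3. PCs: A@1 B@3 C@2
Step 7: thread C executes C3 (x = x - 3). Shared: x=9 y=3. PCs: A@1 B@3 C@3
Step 8: thread A executes A2 (x = 3). Shared: x=3 y=3. PCs: A@2 B@3 C@3
Step 9: thread A executes A3 (x = x * -1). Shared: x=-3 y=3. PCs: A@3 B@3 C@3
Step 10: thread A executes A4 (y = 9). Shared: x=-3 y=9. PCs: A@4 B@3 C@3
Step 11: thread C executes C4 (y = 4). Shared: x=-3 y=4. PCs: A@4 B@3 C@4
Step 12: thread B executes B4 (y = 5). Shared: x=-3 y=5. PCs: A@4 B@4 C@4

Answer: x=-3 y=5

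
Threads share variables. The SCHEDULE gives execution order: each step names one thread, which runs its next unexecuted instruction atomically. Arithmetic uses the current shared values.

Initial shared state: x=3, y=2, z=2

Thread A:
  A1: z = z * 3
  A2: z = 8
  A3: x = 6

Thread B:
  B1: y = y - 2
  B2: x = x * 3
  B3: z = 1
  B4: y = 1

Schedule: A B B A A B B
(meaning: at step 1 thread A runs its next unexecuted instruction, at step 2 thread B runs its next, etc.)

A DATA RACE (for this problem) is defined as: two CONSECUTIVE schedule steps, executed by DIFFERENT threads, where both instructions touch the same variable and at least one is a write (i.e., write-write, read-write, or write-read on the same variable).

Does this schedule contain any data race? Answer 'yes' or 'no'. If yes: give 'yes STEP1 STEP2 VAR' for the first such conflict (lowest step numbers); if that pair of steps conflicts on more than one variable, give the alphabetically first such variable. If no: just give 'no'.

Steps 1,2: A(r=z,w=z) vs B(r=y,w=y). No conflict.
Steps 2,3: same thread (B). No race.
Steps 3,4: B(r=x,w=x) vs A(r=-,w=z). No conflict.
Steps 4,5: same thread (A). No race.
Steps 5,6: A(r=-,w=x) vs B(r=-,w=z). No conflict.
Steps 6,7: same thread (B). No race.

Answer: no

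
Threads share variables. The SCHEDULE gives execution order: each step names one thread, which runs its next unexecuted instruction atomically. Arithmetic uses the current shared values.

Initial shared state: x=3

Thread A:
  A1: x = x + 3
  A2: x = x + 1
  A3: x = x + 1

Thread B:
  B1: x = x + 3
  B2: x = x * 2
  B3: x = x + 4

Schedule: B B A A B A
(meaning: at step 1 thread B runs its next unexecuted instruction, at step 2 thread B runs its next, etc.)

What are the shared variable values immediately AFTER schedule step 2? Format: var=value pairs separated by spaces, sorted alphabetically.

Answer: x=12

Derivation:
Step 1: thread B executes B1 (x = x + 3). Shared: x=6. PCs: A@0 B@1
Step 2: thread B executes B2 (x = x * 2). Shared: x=12. PCs: A@0 B@2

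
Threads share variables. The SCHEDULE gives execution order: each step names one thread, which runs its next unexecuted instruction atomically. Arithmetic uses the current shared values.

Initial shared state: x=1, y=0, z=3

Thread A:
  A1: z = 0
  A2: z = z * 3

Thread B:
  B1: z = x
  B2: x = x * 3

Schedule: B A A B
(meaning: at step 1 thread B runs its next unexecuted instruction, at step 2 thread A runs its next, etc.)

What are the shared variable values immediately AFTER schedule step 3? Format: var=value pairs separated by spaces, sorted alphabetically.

Answer: x=1 y=0 z=0

Derivation:
Step 1: thread B executes B1 (z = x). Shared: x=1 y=0 z=1. PCs: A@0 B@1
Step 2: thread A executes A1 (z = 0). Shared: x=1 y=0 z=0. PCs: A@1 B@1
Step 3: thread A executes A2 (z = z * 3). Shared: x=1 y=0 z=0. PCs: A@2 B@1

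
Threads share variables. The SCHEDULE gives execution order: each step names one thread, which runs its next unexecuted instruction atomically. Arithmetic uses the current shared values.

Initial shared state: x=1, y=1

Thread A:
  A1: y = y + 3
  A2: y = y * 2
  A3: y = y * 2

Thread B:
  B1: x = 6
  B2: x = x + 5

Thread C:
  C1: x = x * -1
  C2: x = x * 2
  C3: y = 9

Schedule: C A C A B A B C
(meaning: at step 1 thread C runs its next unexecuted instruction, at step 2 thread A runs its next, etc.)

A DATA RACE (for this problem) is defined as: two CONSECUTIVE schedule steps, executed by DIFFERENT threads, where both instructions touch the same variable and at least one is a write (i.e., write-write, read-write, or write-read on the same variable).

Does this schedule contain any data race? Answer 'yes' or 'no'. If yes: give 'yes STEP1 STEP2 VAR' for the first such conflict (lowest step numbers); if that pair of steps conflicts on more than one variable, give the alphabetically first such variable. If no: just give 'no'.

Answer: no

Derivation:
Steps 1,2: C(r=x,w=x) vs A(r=y,w=y). No conflict.
Steps 2,3: A(r=y,w=y) vs C(r=x,w=x). No conflict.
Steps 3,4: C(r=x,w=x) vs A(r=y,w=y). No conflict.
Steps 4,5: A(r=y,w=y) vs B(r=-,w=x). No conflict.
Steps 5,6: B(r=-,w=x) vs A(r=y,w=y). No conflict.
Steps 6,7: A(r=y,w=y) vs B(r=x,w=x). No conflict.
Steps 7,8: B(r=x,w=x) vs C(r=-,w=y). No conflict.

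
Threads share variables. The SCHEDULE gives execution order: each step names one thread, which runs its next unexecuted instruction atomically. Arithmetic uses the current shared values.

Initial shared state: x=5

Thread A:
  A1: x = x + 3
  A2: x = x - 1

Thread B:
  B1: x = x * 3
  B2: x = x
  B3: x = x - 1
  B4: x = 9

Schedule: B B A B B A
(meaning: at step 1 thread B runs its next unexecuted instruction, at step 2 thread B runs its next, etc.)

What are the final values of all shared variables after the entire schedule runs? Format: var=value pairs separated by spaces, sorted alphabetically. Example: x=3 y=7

Answer: x=8

Derivation:
Step 1: thread B executes B1 (x = x * 3). Shared: x=15. PCs: A@0 B@1
Step 2: thread B executes B2 (x = x). Shared: x=15. PCs: A@0 B@2
Step 3: thread A executes A1 (x = x + 3). Shared: x=18. PCs: A@1 B@2
Step 4: thread B executes B3 (x = x - 1). Shared: x=17. PCs: A@1 B@3
Step 5: thread B executes B4 (x = 9). Shared: x=9. PCs: A@1 B@4
Step 6: thread A executes A2 (x = x - 1). Shared: x=8. PCs: A@2 B@4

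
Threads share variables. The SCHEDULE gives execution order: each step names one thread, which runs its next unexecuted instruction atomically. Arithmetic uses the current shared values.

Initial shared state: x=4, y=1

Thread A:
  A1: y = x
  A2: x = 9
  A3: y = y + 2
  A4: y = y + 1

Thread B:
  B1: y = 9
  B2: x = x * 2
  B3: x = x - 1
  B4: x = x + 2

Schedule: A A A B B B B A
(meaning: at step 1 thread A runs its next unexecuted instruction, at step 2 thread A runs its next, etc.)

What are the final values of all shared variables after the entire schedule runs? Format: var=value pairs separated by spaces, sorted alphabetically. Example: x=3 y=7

Answer: x=19 y=10

Derivation:
Step 1: thread A executes A1 (y = x). Shared: x=4 y=4. PCs: A@1 B@0
Step 2: thread A executes A2 (x = 9). Shared: x=9 y=4. PCs: A@2 B@0
Step 3: thread A executes A3 (y = y + 2). Shared: x=9 y=6. PCs: A@3 B@0
Step 4: thread B executes B1 (y = 9). Shared: x=9 y=9. PCs: A@3 B@1
Step 5: thread B executes B2 (x = x * 2). Shared: x=18 y=9. PCs: A@3 B@2
Step 6: thread B executes B3 (x = x - 1). Shared: x=17 y=9. PCs: A@3 B@3
Step 7: thread B executes B4 (x = x + 2). Shared: x=19 y=9. PCs: A@3 B@4
Step 8: thread A executes A4 (y = y + 1). Shared: x=19 y=10. PCs: A@4 B@4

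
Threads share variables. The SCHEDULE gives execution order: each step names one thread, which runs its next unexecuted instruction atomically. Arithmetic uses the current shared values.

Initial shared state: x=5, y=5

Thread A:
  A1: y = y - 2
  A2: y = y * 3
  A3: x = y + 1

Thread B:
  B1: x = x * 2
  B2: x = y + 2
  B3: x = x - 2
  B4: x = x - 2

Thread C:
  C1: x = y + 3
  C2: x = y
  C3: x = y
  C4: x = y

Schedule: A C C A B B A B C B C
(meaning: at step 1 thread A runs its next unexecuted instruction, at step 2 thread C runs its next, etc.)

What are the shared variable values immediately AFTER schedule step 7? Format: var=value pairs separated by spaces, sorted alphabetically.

Step 1: thread A executes A1 (y = y - 2). Shared: x=5 y=3. PCs: A@1 B@0 C@0
Step 2: thread C executes C1 (x = y + 3). Shared: x=6 y=3. PCs: A@1 B@0 C@1
Step 3: thread C executes C2 (x = y). Shared: x=3 y=3. PCs: A@1 B@0 C@2
Step 4: thread A executes A2 (y = y * 3). Shared: x=3 y=9. PCs: A@2 B@0 C@2
Step 5: thread B executes B1 (x = x * 2). Shared: x=6 y=9. PCs: A@2 B@1 C@2
Step 6: thread B executes B2 (x = y + 2). Shared: x=11 y=9. PCs: A@2 B@2 C@2
Step 7: thread A executes A3 (x = y + 1). Shared: x=10 y=9. PCs: A@3 B@2 C@2

Answer: x=10 y=9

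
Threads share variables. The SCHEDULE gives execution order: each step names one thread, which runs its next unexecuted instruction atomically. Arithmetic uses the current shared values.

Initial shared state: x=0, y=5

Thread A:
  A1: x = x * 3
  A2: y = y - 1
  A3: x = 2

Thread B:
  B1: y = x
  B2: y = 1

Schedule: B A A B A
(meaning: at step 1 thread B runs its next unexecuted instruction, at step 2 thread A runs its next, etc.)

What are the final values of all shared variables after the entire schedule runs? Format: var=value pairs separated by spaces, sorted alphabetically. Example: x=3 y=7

Step 1: thread B executes B1 (y = x). Shared: x=0 y=0. PCs: A@0 B@1
Step 2: thread A executes A1 (x = x * 3). Shared: x=0 y=0. PCs: A@1 B@1
Step 3: thread A executes A2 (y = y - 1). Shared: x=0 y=-1. PCs: A@2 B@1
Step 4: thread B executes B2 (y = 1). Shared: x=0 y=1. PCs: A@2 B@2
Step 5: thread A executes A3 (x = 2). Shared: x=2 y=1. PCs: A@3 B@2

Answer: x=2 y=1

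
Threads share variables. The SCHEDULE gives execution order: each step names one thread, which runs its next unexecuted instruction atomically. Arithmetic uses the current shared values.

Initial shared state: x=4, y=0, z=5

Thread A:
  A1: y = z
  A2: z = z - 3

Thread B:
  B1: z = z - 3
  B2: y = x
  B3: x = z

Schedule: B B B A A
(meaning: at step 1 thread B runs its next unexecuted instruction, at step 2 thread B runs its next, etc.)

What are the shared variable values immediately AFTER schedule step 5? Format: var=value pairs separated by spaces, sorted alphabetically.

Step 1: thread B executes B1 (z = z - 3). Shared: x=4 y=0 z=2. PCs: A@0 B@1
Step 2: thread B executes B2 (y = x). Shared: x=4 y=4 z=2. PCs: A@0 B@2
Step 3: thread B executes B3 (x = z). Shared: x=2 y=4 z=2. PCs: A@0 B@3
Step 4: thread A executes A1 (y = z). Shared: x=2 y=2 z=2. PCs: A@1 B@3
Step 5: thread A executes A2 (z = z - 3). Shared: x=2 y=2 z=-1. PCs: A@2 B@3

Answer: x=2 y=2 z=-1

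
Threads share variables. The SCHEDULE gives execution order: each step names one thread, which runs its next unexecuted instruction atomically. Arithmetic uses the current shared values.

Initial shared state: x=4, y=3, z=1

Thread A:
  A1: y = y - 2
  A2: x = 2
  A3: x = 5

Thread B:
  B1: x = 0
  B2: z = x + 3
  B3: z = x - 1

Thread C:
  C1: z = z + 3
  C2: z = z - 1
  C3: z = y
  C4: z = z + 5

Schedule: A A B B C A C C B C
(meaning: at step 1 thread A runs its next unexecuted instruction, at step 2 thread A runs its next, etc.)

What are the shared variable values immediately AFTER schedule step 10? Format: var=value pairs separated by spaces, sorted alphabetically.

Step 1: thread A executes A1 (y = y - 2). Shared: x=4 y=1 z=1. PCs: A@1 B@0 C@0
Step 2: thread A executes A2 (x = 2). Shared: x=2 y=1 z=1. PCs: A@2 B@0 C@0
Step 3: thread B executes B1 (x = 0). Shared: x=0 y=1 z=1. PCs: A@2 B@1 C@0
Step 4: thread B executes B2 (z = x + 3). Shared: x=0 y=1 z=3. PCs: A@2 B@2 C@0
Step 5: thread C executes C1 (z = z + 3). Shared: x=0 y=1 z=6. PCs: A@2 B@2 C@1
Step 6: thread A executes A3 (x = 5). Shared: x=5 y=1 z=6. PCs: A@3 B@2 C@1
Step 7: thread C executes C2 (z = z - 1). Shared: x=5 y=1 z=5. PCs: A@3 B@2 C@2
Step 8: thread C executes C3 (z = y). Shared: x=5 y=1 z=1. PCs: A@3 B@2 C@3
Step 9: thread B executes B3 (z = x - 1). Shared: x=5 y=1 z=4. PCs: A@3 B@3 C@3
Step 10: thread C executes C4 (z = z + 5). Shared: x=5 y=1 z=9. PCs: A@3 B@3 C@4

Answer: x=5 y=1 z=9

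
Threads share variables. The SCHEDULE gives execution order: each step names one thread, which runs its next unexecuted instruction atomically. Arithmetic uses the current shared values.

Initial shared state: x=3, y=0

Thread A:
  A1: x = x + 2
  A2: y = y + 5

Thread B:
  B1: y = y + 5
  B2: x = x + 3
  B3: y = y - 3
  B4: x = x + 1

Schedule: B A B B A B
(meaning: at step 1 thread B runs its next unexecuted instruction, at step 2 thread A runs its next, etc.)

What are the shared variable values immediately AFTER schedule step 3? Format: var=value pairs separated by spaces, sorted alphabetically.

Step 1: thread B executes B1 (y = y + 5). Shared: x=3 y=5. PCs: A@0 B@1
Step 2: thread A executes A1 (x = x + 2). Shared: x=5 y=5. PCs: A@1 B@1
Step 3: thread B executes B2 (x = x + 3). Shared: x=8 y=5. PCs: A@1 B@2

Answer: x=8 y=5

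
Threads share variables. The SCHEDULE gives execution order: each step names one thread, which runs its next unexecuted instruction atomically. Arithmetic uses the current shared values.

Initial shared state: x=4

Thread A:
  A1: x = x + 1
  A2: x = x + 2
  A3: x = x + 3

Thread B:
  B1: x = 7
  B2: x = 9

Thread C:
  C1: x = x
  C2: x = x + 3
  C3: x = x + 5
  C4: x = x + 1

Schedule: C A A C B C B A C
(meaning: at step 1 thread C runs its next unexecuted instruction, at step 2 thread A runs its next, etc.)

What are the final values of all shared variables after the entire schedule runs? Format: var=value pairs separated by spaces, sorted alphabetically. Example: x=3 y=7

Step 1: thread C executes C1 (x = x). Shared: x=4. PCs: A@0 B@0 C@1
Step 2: thread A executes A1 (x = x + 1). Shared: x=5. PCs: A@1 B@0 C@1
Step 3: thread A executes A2 (x = x + 2). Shared: x=7. PCs: A@2 B@0 C@1
Step 4: thread C executes C2 (x = x + 3). Shared: x=10. PCs: A@2 B@0 C@2
Step 5: thread B executes B1 (x = 7). Shared: x=7. PCs: A@2 B@1 C@2
Step 6: thread C executes C3 (x = x + 5). Shared: x=12. PCs: A@2 B@1 C@3
Step 7: thread B executes B2 (x = 9). Shared: x=9. PCs: A@2 B@2 C@3
Step 8: thread A executes A3 (x = x + 3). Shared: x=12. PCs: A@3 B@2 C@3
Step 9: thread C executes C4 (x = x + 1). Shared: x=13. PCs: A@3 B@2 C@4

Answer: x=13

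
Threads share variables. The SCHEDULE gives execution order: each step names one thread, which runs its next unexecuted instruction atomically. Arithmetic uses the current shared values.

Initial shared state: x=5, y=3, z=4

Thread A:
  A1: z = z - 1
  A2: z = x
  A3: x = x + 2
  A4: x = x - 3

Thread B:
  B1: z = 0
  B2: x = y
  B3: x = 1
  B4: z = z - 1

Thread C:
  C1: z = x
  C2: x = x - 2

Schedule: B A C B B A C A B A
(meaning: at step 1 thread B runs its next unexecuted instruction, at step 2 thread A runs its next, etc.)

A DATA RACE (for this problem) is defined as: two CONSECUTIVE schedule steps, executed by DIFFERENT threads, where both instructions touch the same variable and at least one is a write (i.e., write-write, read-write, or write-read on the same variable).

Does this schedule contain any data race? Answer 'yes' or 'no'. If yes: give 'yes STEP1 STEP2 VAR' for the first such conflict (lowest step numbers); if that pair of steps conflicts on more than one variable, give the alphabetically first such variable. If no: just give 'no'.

Steps 1,2: B(z = 0) vs A(z = z - 1). RACE on z (W-W).
Steps 2,3: A(z = z - 1) vs C(z = x). RACE on z (W-W).
Steps 3,4: C(z = x) vs B(x = y). RACE on x (R-W).
Steps 4,5: same thread (B). No race.
Steps 5,6: B(x = 1) vs A(z = x). RACE on x (W-R).
Steps 6,7: A(z = x) vs C(x = x - 2). RACE on x (R-W).
Steps 7,8: C(x = x - 2) vs A(x = x + 2). RACE on x (W-W).
Steps 8,9: A(r=x,w=x) vs B(r=z,w=z). No conflict.
Steps 9,10: B(r=z,w=z) vs A(r=x,w=x). No conflict.
First conflict at steps 1,2.

Answer: yes 1 2 z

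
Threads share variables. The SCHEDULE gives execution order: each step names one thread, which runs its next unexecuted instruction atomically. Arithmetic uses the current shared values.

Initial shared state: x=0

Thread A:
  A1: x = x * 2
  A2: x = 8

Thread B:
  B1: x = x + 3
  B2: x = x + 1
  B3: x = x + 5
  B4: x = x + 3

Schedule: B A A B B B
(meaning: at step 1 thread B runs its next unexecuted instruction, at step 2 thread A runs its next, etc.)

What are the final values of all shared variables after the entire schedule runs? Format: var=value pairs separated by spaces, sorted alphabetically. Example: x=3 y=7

Answer: x=17

Derivation:
Step 1: thread B executes B1 (x = x + 3). Shared: x=3. PCs: A@0 B@1
Step 2: thread A executes A1 (x = x * 2). Shared: x=6. PCs: A@1 B@1
Step 3: thread A executes A2 (x = 8). Shared: x=8. PCs: A@2 B@1
Step 4: thread B executes B2 (x = x + 1). Shared: x=9. PCs: A@2 B@2
Step 5: thread B executes B3 (x = x + 5). Shared: x=14. PCs: A@2 B@3
Step 6: thread B executes B4 (x = x + 3). Shared: x=17. PCs: A@2 B@4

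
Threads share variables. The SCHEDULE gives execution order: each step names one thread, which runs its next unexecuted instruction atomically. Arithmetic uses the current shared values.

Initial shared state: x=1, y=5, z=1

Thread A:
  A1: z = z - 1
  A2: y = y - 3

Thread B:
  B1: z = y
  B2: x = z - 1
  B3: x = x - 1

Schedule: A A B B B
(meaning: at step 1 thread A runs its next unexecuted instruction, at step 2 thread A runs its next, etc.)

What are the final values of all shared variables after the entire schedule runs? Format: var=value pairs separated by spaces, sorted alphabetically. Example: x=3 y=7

Step 1: thread A executes A1 (z = z - 1). Shared: x=1 y=5 z=0. PCs: A@1 B@0
Step 2: thread A executes A2 (y = y - 3). Shared: x=1 y=2 z=0. PCs: A@2 B@0
Step 3: thread B executes B1 (z = y). Shared: x=1 y=2 z=2. PCs: A@2 B@1
Step 4: thread B executes B2 (x = z - 1). Shared: x=1 y=2 z=2. PCs: A@2 B@2
Step 5: thread B executes B3 (x = x - 1). Shared: x=0 y=2 z=2. PCs: A@2 B@3

Answer: x=0 y=2 z=2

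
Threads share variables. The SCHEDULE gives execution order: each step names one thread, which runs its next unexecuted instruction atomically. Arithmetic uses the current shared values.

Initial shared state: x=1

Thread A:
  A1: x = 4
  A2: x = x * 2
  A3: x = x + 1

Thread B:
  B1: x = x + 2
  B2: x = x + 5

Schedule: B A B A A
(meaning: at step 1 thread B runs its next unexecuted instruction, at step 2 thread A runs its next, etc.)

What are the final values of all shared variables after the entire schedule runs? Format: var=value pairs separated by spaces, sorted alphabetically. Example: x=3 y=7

Answer: x=19

Derivation:
Step 1: thread B executes B1 (x = x + 2). Shared: x=3. PCs: A@0 B@1
Step 2: thread A executes A1 (x = 4). Shared: x=4. PCs: A@1 B@1
Step 3: thread B executes B2 (x = x + 5). Shared: x=9. PCs: A@1 B@2
Step 4: thread A executes A2 (x = x * 2). Shared: x=18. PCs: A@2 B@2
Step 5: thread A executes A3 (x = x + 1). Shared: x=19. PCs: A@3 B@2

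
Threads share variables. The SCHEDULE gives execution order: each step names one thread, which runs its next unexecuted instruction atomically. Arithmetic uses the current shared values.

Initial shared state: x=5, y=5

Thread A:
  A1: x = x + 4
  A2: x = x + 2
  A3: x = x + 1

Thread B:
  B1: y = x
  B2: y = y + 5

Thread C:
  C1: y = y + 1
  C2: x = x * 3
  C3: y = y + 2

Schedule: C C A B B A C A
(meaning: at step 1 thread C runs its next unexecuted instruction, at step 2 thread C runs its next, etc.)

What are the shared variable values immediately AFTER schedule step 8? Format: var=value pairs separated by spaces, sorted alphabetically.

Answer: x=22 y=26

Derivation:
Step 1: thread C executes C1 (y = y + 1). Shared: x=5 y=6. PCs: A@0 B@0 C@1
Step 2: thread C executes C2 (x = x * 3). Shared: x=15 y=6. PCs: A@0 B@0 C@2
Step 3: thread A executes A1 (x = x + 4). Shared: x=19 y=6. PCs: A@1 B@0 C@2
Step 4: thread B executes B1 (y = x). Shared: x=19 y=19. PCs: A@1 B@1 C@2
Step 5: thread B executes B2 (y = y + 5). Shared: x=19 y=24. PCs: A@1 B@2 C@2
Step 6: thread A executes A2 (x = x + 2). Shared: x=21 y=24. PCs: A@2 B@2 C@2
Step 7: thread C executes C3 (y = y + 2). Shared: x=21 y=26. PCs: A@2 B@2 C@3
Step 8: thread A executes A3 (x = x + 1). Shared: x=22 y=26. PCs: A@3 B@2 C@3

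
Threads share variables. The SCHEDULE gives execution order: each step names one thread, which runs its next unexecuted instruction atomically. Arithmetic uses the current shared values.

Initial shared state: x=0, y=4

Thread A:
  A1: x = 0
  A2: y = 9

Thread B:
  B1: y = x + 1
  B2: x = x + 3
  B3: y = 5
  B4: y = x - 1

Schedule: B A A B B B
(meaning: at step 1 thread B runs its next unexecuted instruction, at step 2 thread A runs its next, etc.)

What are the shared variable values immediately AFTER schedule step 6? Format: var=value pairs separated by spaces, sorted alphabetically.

Step 1: thread B executes B1 (y = x + 1). Shared: x=0 y=1. PCs: A@0 B@1
Step 2: thread A executes A1 (x = 0). Shared: x=0 y=1. PCs: A@1 B@1
Step 3: thread A executes A2 (y = 9). Shared: x=0 y=9. PCs: A@2 B@1
Step 4: thread B executes B2 (x = x + 3). Shared: x=3 y=9. PCs: A@2 B@2
Step 5: thread B executes B3 (y = 5). Shared: x=3 y=5. PCs: A@2 B@3
Step 6: thread B executes B4 (y = x - 1). Shared: x=3 y=2. PCs: A@2 B@4

Answer: x=3 y=2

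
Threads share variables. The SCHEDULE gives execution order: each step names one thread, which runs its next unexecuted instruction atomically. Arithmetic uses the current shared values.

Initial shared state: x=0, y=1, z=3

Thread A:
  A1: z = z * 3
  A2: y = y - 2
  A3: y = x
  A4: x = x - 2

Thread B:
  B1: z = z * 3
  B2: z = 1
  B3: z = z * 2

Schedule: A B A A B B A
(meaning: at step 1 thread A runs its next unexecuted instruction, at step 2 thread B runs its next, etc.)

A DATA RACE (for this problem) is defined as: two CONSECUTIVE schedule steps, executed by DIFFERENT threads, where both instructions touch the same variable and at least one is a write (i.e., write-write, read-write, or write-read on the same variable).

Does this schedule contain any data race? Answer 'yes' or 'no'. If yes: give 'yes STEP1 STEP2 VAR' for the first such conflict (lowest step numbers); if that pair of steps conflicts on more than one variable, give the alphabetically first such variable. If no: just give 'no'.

Steps 1,2: A(z = z * 3) vs B(z = z * 3). RACE on z (W-W).
Steps 2,3: B(r=z,w=z) vs A(r=y,w=y). No conflict.
Steps 3,4: same thread (A). No race.
Steps 4,5: A(r=x,w=y) vs B(r=-,w=z). No conflict.
Steps 5,6: same thread (B). No race.
Steps 6,7: B(r=z,w=z) vs A(r=x,w=x). No conflict.
First conflict at steps 1,2.

Answer: yes 1 2 z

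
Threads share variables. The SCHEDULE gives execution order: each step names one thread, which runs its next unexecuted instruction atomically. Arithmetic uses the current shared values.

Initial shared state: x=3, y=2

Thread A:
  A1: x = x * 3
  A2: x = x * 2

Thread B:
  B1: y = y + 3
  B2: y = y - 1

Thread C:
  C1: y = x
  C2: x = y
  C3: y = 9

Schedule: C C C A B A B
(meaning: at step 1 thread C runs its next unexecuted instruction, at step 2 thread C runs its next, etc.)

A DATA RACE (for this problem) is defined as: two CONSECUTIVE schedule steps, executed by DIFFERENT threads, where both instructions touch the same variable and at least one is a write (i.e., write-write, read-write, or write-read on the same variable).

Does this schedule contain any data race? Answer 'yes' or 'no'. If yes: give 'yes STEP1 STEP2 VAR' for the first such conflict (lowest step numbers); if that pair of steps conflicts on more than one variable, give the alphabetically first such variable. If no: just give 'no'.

Steps 1,2: same thread (C). No race.
Steps 2,3: same thread (C). No race.
Steps 3,4: C(r=-,w=y) vs A(r=x,w=x). No conflict.
Steps 4,5: A(r=x,w=x) vs B(r=y,w=y). No conflict.
Steps 5,6: B(r=y,w=y) vs A(r=x,w=x). No conflict.
Steps 6,7: A(r=x,w=x) vs B(r=y,w=y). No conflict.

Answer: no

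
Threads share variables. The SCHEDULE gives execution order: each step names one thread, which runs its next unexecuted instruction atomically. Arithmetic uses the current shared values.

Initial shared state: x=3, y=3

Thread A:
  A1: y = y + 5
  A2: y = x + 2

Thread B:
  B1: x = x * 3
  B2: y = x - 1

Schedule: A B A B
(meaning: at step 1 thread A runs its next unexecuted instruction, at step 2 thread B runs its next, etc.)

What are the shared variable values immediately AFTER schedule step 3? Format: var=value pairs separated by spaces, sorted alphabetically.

Answer: x=9 y=11

Derivation:
Step 1: thread A executes A1 (y = y + 5). Shared: x=3 y=8. PCs: A@1 B@0
Step 2: thread B executes B1 (x = x * 3). Shared: x=9 y=8. PCs: A@1 B@1
Step 3: thread A executes A2 (y = x + 2). Shared: x=9 y=11. PCs: A@2 B@1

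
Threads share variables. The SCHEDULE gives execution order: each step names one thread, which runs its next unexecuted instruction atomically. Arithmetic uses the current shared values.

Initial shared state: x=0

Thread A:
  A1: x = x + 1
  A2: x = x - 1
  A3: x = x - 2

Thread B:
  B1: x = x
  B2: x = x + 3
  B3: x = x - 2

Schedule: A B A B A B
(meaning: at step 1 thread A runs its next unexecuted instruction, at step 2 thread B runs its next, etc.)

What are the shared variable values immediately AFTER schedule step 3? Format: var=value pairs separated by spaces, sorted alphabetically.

Answer: x=0

Derivation:
Step 1: thread A executes A1 (x = x + 1). Shared: x=1. PCs: A@1 B@0
Step 2: thread B executes B1 (x = x). Shared: x=1. PCs: A@1 B@1
Step 3: thread A executes A2 (x = x - 1). Shared: x=0. PCs: A@2 B@1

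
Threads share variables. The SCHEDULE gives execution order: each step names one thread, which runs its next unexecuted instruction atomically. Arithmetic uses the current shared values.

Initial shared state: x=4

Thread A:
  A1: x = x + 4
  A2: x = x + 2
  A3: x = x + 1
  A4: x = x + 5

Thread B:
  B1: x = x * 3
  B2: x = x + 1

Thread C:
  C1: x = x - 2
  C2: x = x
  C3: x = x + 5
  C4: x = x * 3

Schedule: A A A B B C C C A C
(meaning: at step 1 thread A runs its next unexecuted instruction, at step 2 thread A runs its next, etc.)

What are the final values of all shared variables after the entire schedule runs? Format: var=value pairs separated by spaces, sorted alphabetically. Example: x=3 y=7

Step 1: thread A executes A1 (x = x + 4). Shared: x=8. PCs: A@1 B@0 C@0
Step 2: thread A executes A2 (x = x + 2). Shared: x=10. PCs: A@2 B@0 C@0
Step 3: thread A executes A3 (x = x + 1). Shared: x=11. PCs: A@3 B@0 C@0
Step 4: thread B executes B1 (x = x * 3). Shared: x=33. PCs: A@3 B@1 C@0
Step 5: thread B executes B2 (x = x + 1). Shared: x=34. PCs: A@3 B@2 C@0
Step 6: thread C executes C1 (x = x - 2). Shared: x=32. PCs: A@3 B@2 C@1
Step 7: thread C executes C2 (x = x). Shared: x=32. PCs: A@3 B@2 C@2
Step 8: thread C executes C3 (x = x + 5). Shared: x=37. PCs: A@3 B@2 C@3
Step 9: thread A executes A4 (x = x + 5). Shared: x=42. PCs: A@4 B@2 C@3
Step 10: thread C executes C4 (x = x * 3). Shared: x=126. PCs: A@4 B@2 C@4

Answer: x=126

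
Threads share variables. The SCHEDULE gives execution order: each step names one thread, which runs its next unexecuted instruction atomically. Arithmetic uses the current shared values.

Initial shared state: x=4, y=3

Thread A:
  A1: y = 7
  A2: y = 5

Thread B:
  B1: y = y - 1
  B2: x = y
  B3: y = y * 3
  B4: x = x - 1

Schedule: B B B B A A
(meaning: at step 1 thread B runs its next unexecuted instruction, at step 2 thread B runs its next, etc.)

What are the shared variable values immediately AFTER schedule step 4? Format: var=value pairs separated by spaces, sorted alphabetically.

Answer: x=1 y=6

Derivation:
Step 1: thread B executes B1 (y = y - 1). Shared: x=4 y=2. PCs: A@0 B@1
Step 2: thread B executes B2 (x = y). Shared: x=2 y=2. PCs: A@0 B@2
Step 3: thread B executes B3 (y = y * 3). Shared: x=2 y=6. PCs: A@0 B@3
Step 4: thread B executes B4 (x = x - 1). Shared: x=1 y=6. PCs: A@0 B@4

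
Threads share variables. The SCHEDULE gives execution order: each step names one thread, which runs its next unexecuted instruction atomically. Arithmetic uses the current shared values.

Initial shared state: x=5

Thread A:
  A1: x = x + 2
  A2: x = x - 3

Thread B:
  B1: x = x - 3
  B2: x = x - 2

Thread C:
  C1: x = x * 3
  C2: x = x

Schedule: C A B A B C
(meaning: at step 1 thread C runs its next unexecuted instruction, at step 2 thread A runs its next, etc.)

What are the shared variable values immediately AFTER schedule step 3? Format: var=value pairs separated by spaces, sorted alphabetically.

Answer: x=14

Derivation:
Step 1: thread C executes C1 (x = x * 3). Shared: x=15. PCs: A@0 B@0 C@1
Step 2: thread A executes A1 (x = x + 2). Shared: x=17. PCs: A@1 B@0 C@1
Step 3: thread B executes B1 (x = x - 3). Shared: x=14. PCs: A@1 B@1 C@1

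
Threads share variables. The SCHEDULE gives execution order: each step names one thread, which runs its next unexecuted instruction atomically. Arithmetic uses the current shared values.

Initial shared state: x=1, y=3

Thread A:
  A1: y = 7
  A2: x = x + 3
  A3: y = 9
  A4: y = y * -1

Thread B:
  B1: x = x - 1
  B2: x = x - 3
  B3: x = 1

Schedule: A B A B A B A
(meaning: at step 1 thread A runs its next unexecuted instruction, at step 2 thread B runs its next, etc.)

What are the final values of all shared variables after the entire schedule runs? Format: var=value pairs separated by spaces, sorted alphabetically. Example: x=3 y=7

Answer: x=1 y=-9

Derivation:
Step 1: thread A executes A1 (y = 7). Shared: x=1 y=7. PCs: A@1 B@0
Step 2: thread B executes B1 (x = x - 1). Shared: x=0 y=7. PCs: A@1 B@1
Step 3: thread A executes A2 (x = x + 3). Shared: x=3 y=7. PCs: A@2 B@1
Step 4: thread B executes B2 (x = x - 3). Shared: x=0 y=7. PCs: A@2 B@2
Step 5: thread A executes A3 (y = 9). Shared: x=0 y=9. PCs: A@3 B@2
Step 6: thread B executes B3 (x = 1). Shared: x=1 y=9. PCs: A@3 B@3
Step 7: thread A executes A4 (y = y * -1). Shared: x=1 y=-9. PCs: A@4 B@3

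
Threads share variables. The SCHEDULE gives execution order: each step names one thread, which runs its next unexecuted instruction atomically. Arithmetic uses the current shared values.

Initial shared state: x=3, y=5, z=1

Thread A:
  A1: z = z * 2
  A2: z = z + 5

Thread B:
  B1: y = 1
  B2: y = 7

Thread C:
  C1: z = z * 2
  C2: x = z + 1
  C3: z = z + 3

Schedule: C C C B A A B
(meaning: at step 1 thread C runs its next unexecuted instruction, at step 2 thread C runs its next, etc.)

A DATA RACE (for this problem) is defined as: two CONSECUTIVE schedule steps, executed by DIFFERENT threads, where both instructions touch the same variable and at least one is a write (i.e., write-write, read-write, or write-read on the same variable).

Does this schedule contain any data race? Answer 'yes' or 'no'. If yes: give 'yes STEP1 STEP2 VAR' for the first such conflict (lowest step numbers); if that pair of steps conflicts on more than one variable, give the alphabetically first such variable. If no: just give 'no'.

Answer: no

Derivation:
Steps 1,2: same thread (C). No race.
Steps 2,3: same thread (C). No race.
Steps 3,4: C(r=z,w=z) vs B(r=-,w=y). No conflict.
Steps 4,5: B(r=-,w=y) vs A(r=z,w=z). No conflict.
Steps 5,6: same thread (A). No race.
Steps 6,7: A(r=z,w=z) vs B(r=-,w=y). No conflict.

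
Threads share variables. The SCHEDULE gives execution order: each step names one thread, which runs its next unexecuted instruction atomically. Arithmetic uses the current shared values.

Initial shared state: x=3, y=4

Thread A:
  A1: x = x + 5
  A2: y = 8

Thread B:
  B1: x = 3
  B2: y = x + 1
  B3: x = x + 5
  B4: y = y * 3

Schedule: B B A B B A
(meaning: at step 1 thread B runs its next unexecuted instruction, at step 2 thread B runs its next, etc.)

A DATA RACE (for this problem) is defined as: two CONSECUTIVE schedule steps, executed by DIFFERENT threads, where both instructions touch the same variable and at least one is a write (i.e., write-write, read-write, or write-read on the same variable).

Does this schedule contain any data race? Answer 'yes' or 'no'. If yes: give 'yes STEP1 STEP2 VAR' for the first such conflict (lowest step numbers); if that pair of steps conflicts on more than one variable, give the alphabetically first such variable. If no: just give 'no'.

Answer: yes 2 3 x

Derivation:
Steps 1,2: same thread (B). No race.
Steps 2,3: B(y = x + 1) vs A(x = x + 5). RACE on x (R-W).
Steps 3,4: A(x = x + 5) vs B(x = x + 5). RACE on x (W-W).
Steps 4,5: same thread (B). No race.
Steps 5,6: B(y = y * 3) vs A(y = 8). RACE on y (W-W).
First conflict at steps 2,3.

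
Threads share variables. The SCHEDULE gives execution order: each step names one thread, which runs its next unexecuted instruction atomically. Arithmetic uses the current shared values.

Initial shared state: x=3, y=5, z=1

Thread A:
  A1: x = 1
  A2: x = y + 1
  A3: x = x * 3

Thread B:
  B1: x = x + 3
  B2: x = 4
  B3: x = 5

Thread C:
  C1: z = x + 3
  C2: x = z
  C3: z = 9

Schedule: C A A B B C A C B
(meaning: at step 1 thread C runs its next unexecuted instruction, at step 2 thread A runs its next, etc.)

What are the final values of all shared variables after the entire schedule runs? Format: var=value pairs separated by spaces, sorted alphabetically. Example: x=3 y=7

Answer: x=5 y=5 z=9

Derivation:
Step 1: thread C executes C1 (z = x + 3). Shared: x=3 y=5 z=6. PCs: A@0 B@0 C@1
Step 2: thread A executes A1 (x = 1). Shared: x=1 y=5 z=6. PCs: A@1 B@0 C@1
Step 3: thread A executes A2 (x = y + 1). Shared: x=6 y=5 z=6. PCs: A@2 B@0 C@1
Step 4: thread B executes B1 (x = x + 3). Shared: x=9 y=5 z=6. PCs: A@2 B@1 C@1
Step 5: thread B executes B2 (x = 4). Shared: x=4 y=5 z=6. PCs: A@2 B@2 C@1
Step 6: thread C executes C2 (x = z). Shared: x=6 y=5 z=6. PCs: A@2 B@2 C@2
Step 7: thread A executes A3 (x = x * 3). Shared: x=18 y=5 z=6. PCs: A@3 B@2 C@2
Step 8: thread C executes C3 (z = 9). Shared: x=18 y=5 z=9. PCs: A@3 B@2 C@3
Step 9: thread B executes B3 (x = 5). Shared: x=5 y=5 z=9. PCs: A@3 B@3 C@3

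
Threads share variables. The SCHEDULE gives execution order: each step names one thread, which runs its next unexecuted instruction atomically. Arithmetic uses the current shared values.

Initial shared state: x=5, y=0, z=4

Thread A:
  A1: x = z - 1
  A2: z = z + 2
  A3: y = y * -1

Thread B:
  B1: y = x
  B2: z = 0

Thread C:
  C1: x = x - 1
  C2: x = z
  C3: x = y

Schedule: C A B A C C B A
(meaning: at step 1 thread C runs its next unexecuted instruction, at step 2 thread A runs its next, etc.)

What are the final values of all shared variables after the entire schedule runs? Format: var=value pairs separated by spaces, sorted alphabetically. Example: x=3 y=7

Step 1: thread C executes C1 (x = x - 1). Shared: x=4 y=0 z=4. PCs: A@0 B@0 C@1
Step 2: thread A executes A1 (x = z - 1). Shared: x=3 y=0 z=4. PCs: A@1 B@0 C@1
Step 3: thread B executes B1 (y = x). Shared: x=3 y=3 z=4. PCs: A@1 B@1 C@1
Step 4: thread A executes A2 (z = z + 2). Shared: x=3 y=3 z=6. PCs: A@2 B@1 C@1
Step 5: thread C executes C2 (x = z). Shared: x=6 y=3 z=6. PCs: A@2 B@1 C@2
Step 6: thread C executes C3 (x = y). Shared: x=3 y=3 z=6. PCs: A@2 B@1 C@3
Step 7: thread B executes B2 (z = 0). Shared: x=3 y=3 z=0. PCs: A@2 B@2 C@3
Step 8: thread A executes A3 (y = y * -1). Shared: x=3 y=-3 z=0. PCs: A@3 B@2 C@3

Answer: x=3 y=-3 z=0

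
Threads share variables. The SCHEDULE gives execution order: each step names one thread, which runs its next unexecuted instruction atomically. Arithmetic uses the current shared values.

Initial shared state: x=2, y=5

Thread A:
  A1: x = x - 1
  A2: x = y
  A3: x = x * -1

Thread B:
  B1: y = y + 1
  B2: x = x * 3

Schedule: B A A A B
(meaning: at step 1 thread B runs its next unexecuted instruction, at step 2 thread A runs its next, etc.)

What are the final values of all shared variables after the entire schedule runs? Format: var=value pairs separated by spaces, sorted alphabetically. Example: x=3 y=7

Step 1: thread B executes B1 (y = y + 1). Shared: x=2 y=6. PCs: A@0 B@1
Step 2: thread A executes A1 (x = x - 1). Shared: x=1 y=6. PCs: A@1 B@1
Step 3: thread A executes A2 (x = y). Shared: x=6 y=6. PCs: A@2 B@1
Step 4: thread A executes A3 (x = x * -1). Shared: x=-6 y=6. PCs: A@3 B@1
Step 5: thread B executes B2 (x = x * 3). Shared: x=-18 y=6. PCs: A@3 B@2

Answer: x=-18 y=6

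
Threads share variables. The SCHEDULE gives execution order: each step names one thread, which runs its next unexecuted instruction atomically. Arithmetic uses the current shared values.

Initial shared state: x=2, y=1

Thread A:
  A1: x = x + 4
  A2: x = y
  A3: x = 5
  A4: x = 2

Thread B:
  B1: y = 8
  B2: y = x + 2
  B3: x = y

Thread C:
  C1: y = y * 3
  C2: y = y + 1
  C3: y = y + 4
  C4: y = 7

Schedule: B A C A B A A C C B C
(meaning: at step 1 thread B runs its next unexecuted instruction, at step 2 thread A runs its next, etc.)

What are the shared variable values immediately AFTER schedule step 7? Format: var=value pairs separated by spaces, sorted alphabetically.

Step 1: thread B executes B1 (y = 8). Shared: x=2 y=8. PCs: A@0 B@1 C@0
Step 2: thread A executes A1 (x = x + 4). Shared: x=6 y=8. PCs: A@1 B@1 C@0
Step 3: thread C executes C1 (y = y * 3). Shared: x=6 y=24. PCs: A@1 B@1 C@1
Step 4: thread A executes A2 (x = y). Shared: x=24 y=24. PCs: A@2 B@1 C@1
Step 5: thread B executes B2 (y = x + 2). Shared: x=24 y=26. PCs: A@2 B@2 C@1
Step 6: thread A executes A3 (x = 5). Shared: x=5 y=26. PCs: A@3 B@2 C@1
Step 7: thread A executes A4 (x = 2). Shared: x=2 y=26. PCs: A@4 B@2 C@1

Answer: x=2 y=26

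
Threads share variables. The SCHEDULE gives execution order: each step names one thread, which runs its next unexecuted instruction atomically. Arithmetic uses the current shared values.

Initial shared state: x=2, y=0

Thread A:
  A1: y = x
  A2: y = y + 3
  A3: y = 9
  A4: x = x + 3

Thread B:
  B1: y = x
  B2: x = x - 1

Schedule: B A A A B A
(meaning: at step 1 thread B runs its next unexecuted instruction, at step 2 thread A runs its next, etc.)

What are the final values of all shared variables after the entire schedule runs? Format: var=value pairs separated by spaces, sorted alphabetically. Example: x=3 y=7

Answer: x=4 y=9

Derivation:
Step 1: thread B executes B1 (y = x). Shared: x=2 y=2. PCs: A@0 B@1
Step 2: thread A executes A1 (y = x). Shared: x=2 y=2. PCs: A@1 B@1
Step 3: thread A executes A2 (y = y + 3). Shared: x=2 y=5. PCs: A@2 B@1
Step 4: thread A executes A3 (y = 9). Shared: x=2 y=9. PCs: A@3 B@1
Step 5: thread B executes B2 (x = x - 1). Shared: x=1 y=9. PCs: A@3 B@2
Step 6: thread A executes A4 (x = x + 3). Shared: x=4 y=9. PCs: A@4 B@2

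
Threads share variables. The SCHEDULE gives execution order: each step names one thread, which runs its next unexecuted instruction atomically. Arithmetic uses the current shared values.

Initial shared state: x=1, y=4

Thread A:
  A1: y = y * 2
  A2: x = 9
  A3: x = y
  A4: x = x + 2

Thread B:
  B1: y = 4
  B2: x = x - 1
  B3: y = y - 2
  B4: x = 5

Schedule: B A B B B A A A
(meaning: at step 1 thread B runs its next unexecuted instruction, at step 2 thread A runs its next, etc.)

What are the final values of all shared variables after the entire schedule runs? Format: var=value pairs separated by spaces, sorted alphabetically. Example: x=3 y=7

Step 1: thread B executes B1 (y = 4). Shared: x=1 y=4. PCs: A@0 B@1
Step 2: thread A executes A1 (y = y * 2). Shared: x=1 y=8. PCs: A@1 B@1
Step 3: thread B executes B2 (x = x - 1). Shared: x=0 y=8. PCs: A@1 B@2
Step 4: thread B executes B3 (y = y - 2). Shared: x=0 y=6. PCs: A@1 B@3
Step 5: thread B executes B4 (x = 5). Shared: x=5 y=6. PCs: A@1 B@4
Step 6: thread A executes A2 (x = 9). Shared: x=9 y=6. PCs: A@2 B@4
Step 7: thread A executes A3 (x = y). Shared: x=6 y=6. PCs: A@3 B@4
Step 8: thread A executes A4 (x = x + 2). Shared: x=8 y=6. PCs: A@4 B@4

Answer: x=8 y=6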